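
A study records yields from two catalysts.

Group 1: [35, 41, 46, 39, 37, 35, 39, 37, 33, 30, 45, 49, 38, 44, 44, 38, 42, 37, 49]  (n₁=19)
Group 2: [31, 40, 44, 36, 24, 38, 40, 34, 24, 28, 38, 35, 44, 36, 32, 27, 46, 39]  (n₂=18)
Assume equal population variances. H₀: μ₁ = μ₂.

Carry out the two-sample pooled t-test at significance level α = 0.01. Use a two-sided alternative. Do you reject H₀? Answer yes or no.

x̄₁=39.895, s₁=5.248, n₁=19
x̄₂=35.333, s₂=6.633, n₂=18
s_p² = [18·5.248² + 17·6.633²]/35 = 35.5368
SE = √(s_p²·(1/19+1/18)) = 1.9608
t = (39.895−35.333)/1.9608 = 2.3263
df = 35
p-value (two-sided) = 0.02592
At α=0.01: p ≥ α → fail to reject H₀

reject H₀: no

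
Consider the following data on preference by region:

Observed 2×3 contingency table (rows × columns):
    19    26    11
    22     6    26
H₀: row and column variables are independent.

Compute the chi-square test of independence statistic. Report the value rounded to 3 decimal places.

Row totals [56, 54], col totals [41, 32, 37], n=110
χ² = (19−20.87)²/20.87 + (26−16.29)²/16.29 + (11−18.84)²/18.84 + (22−20.13)²/20.13 + (6−15.71)²/15.71 + (26−18.16)²/18.16 = 18.7704
df = 2

test statistic = 18.770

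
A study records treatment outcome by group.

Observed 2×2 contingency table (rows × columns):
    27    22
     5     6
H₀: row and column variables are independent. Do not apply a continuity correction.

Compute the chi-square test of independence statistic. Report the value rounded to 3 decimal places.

test statistic = 0.336

Row totals [49, 11], col totals [32, 28], n=60
χ² = (27−26.13)²/26.13 + (22−22.87)²/22.87 + (5−5.87)²/5.87 + (6−5.13)²/5.13 = 0.3359
df = 1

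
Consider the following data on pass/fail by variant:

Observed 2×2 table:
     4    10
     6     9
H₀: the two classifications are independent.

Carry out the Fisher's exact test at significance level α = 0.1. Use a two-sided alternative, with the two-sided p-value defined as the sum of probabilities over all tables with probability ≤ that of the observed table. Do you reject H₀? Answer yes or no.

Margins: r₁=14, r₂=15, c₁=10, c₂=19, n=29
p_obs = C(14,4)·C(15,6)/C(29,10); sum pmf over tables with pmf ≤ p_obs
p-value (two-sided) = 0.69985
At α=0.1: p ≥ α → fail to reject H₀

reject H₀: no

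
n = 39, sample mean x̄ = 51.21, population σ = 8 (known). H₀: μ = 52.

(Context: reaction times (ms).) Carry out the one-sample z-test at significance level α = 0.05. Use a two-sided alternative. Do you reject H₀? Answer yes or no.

reject H₀: no

SE = σ/√n = 8/√39 = 1.2810
z = (x̄−μ₀)/SE = (51.21−52)/1.2810 = -0.6167
p-value (two-sided) = 0.53744
At α=0.05: p ≥ α → fail to reject H₀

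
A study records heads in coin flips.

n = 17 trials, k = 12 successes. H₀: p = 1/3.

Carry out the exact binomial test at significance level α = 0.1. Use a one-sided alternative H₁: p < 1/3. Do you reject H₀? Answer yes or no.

reject H₀: no

Exact binomial: n=17, k=12, p₀=1/3=0.3333
P(X≤12) from Σ C(n,i)·p₀^i·(1−p₀)^(n−i)
p-value (one-sided, H₁ less) = 0.99966
At α=0.1: p ≥ α → fail to reject H₀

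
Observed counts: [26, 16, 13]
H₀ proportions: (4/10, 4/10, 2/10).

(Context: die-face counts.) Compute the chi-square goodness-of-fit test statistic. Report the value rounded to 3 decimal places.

test statistic = 2.727

n = 55; E_i = n·p_i = [22.00, 22.00, 11.00]
χ² = (26−22.00)²/22.00 + (16−22.00)²/22.00 + (13−11.00)²/11.00 = 2.7273
df = 2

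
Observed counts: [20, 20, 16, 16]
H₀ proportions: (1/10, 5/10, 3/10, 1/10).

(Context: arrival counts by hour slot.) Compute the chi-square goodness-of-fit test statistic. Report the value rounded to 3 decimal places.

n = 72; E_i = n·p_i = [7.20, 36.00, 21.60, 7.20]
χ² = (20−7.20)²/7.20 + (20−36.00)²/36.00 + (16−21.60)²/21.60 + (16−7.20)²/7.20 = 42.0741
df = 3

test statistic = 42.074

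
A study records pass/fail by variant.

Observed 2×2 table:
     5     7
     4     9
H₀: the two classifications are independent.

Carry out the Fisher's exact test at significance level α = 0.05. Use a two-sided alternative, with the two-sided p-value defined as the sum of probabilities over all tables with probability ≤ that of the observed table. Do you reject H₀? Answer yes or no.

Margins: r₁=12, r₂=13, c₁=9, c₂=16, n=25
p_obs = C(12,5)·C(13,4)/C(25,9); sum pmf over tables with pmf ≤ p_obs
p-value (two-sided) = 0.68817
At α=0.05: p ≥ α → fail to reject H₀

reject H₀: no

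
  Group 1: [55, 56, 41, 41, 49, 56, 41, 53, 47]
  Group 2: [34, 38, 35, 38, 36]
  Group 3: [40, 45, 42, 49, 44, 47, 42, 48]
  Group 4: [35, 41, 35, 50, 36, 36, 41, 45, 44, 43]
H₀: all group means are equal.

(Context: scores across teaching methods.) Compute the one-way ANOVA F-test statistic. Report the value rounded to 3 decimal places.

Group means [48.78, 36.20, 44.62, 40.60], grand mean 43.219
SSB = Σnᵢ(x̄ᵢ−x̄)² = 608.838; SSW = ΣΣ(x−x̄ᵢ)² = 660.631
MSB = 608.838/3 = 202.9461; MSW = 660.631/28 = 23.5939
F = MSB/MSW = 8.6016
df = (3, 28)

test statistic = 8.602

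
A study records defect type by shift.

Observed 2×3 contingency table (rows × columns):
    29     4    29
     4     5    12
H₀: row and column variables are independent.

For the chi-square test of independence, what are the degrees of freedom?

df = (r−1)(c−1) = (2−1)·(3−1) = 2

degrees of freedom = 2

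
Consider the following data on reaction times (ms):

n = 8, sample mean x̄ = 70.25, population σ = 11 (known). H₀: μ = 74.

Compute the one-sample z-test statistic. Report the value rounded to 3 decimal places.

SE = σ/√n = 11/√8 = 3.8891
z = (x̄−μ₀)/SE = (70.25−74)/3.8891 = -0.9642

test statistic = -0.964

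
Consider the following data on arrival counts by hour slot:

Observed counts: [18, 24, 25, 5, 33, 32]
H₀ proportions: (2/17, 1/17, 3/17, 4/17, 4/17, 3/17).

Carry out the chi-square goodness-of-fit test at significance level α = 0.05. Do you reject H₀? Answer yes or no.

reject H₀: yes

n = 137; E_i = n·p_i = [16.12, 8.06, 24.18, 32.24, 32.24, 24.18]
χ² = (18−16.12)²/16.12 + (24−8.06)²/8.06 + (25−24.18)²/24.18 + (5−32.24)²/32.24 + (33−32.24)²/32.24 + (32−24.18)²/24.18 = 57.3418
df = 5
p-value (upper-tail) = 0.00000
At α=0.05: p < α → reject H₀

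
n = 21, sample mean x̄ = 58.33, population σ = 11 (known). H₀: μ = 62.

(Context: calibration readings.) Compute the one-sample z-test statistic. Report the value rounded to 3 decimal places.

test statistic = -1.529

SE = σ/√n = 11/√21 = 2.4004
z = (x̄−μ₀)/SE = (58.33−62)/2.4004 = -1.5289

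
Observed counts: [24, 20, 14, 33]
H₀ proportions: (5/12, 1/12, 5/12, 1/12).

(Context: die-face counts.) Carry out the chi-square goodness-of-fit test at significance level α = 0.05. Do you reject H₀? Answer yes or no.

n = 91; E_i = n·p_i = [37.92, 7.58, 37.92, 7.58]
χ² = (24−37.92)²/37.92 + (20−7.58)²/7.58 + (14−37.92)²/37.92 + (33−7.58)²/7.58 = 125.7121
df = 3
p-value (upper-tail) = 0.00000
At α=0.05: p < α → reject H₀

reject H₀: yes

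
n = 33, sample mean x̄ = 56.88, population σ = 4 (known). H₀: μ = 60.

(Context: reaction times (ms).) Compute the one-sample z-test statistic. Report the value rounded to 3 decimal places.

SE = σ/√n = 4/√33 = 0.6963
z = (x̄−μ₀)/SE = (56.88−60)/0.6963 = -4.4808

test statistic = -4.481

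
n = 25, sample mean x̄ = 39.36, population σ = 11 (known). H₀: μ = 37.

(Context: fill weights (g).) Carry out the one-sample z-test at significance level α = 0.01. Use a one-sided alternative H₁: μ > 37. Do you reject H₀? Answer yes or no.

reject H₀: no

SE = σ/√n = 11/√25 = 2.2000
z = (x̄−μ₀)/SE = (39.36−37)/2.2000 = 1.0727
p-value (one-sided, H₁ greater) = 0.14170
At α=0.01: p ≥ α → fail to reject H₀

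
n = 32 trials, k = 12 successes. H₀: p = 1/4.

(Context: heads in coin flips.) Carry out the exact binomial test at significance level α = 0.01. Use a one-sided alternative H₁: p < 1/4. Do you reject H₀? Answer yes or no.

reject H₀: no

Exact binomial: n=32, k=12, p₀=1/4=0.2500
P(X≤12) from Σ C(n,i)·p₀^i·(1−p₀)^(n−i)
p-value (one-sided, H₁ less) = 0.96225
At α=0.01: p ≥ α → fail to reject H₀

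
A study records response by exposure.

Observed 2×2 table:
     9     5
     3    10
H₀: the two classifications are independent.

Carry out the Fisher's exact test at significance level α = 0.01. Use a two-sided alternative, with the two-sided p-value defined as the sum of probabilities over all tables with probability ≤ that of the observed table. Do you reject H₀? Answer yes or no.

Margins: r₁=14, r₂=13, c₁=12, c₂=15, n=27
p_obs = C(14,9)·C(13,3)/C(27,12); sum pmf over tables with pmf ≤ p_obs
p-value (two-sided) = 0.05424
At α=0.01: p ≥ α → fail to reject H₀

reject H₀: no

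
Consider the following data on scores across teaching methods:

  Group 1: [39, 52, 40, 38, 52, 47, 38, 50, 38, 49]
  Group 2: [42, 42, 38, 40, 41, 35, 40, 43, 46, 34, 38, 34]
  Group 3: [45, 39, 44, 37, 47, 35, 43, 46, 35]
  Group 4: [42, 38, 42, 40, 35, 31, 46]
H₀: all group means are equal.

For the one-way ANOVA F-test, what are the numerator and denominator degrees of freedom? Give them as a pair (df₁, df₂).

k = 4 groups, N = 38 total
df = (k−1, N−k) = (4−1, 38−4) = (3, 34)

degrees of freedom = [3, 34]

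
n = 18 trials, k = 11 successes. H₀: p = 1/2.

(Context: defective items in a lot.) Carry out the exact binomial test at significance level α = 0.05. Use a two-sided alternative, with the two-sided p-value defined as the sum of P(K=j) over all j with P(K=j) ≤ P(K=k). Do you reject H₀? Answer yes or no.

reject H₀: no

Exact binomial: n=18, k=11, p₀=1/2=0.5000
P(X=j) = C(n,j)·p₀^j·(1−p₀)^(n−j); p = Σ P(X=j) over j with P(X=j) ≤ P(X=11)
p-value (two-sided) = 0.48068
At α=0.05: p ≥ α → fail to reject H₀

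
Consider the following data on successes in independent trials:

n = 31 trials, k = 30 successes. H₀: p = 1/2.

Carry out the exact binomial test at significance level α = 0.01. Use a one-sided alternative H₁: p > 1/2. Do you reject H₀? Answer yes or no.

reject H₀: yes

Exact binomial: n=31, k=30, p₀=1/2=0.5000
P(X≥30) from Σ C(n,i)·p₀^i·(1−p₀)^(n−i)
p-value (one-sided, H₁ greater) = 0.00000
At α=0.01: p < α → reject H₀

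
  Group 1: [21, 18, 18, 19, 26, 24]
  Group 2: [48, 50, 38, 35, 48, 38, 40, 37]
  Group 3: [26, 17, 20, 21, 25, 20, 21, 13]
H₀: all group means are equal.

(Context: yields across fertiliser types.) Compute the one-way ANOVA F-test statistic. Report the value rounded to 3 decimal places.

Group means [21.00, 41.75, 20.38], grand mean 28.318
SSB = Σnᵢ(x̄ᵢ−x̄)² = 2269.398; SSW = ΣΣ(x−x̄ᵢ)² = 421.375
MSB = 2269.398/2 = 1134.6989; MSW = 421.375/19 = 22.1776
F = MSB/MSW = 51.1641
df = (2, 19)

test statistic = 51.164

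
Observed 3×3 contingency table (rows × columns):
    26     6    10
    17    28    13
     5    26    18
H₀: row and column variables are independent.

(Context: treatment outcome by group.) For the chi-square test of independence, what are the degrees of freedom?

degrees of freedom = 4

df = (r−1)(c−1) = (3−1)·(3−1) = 4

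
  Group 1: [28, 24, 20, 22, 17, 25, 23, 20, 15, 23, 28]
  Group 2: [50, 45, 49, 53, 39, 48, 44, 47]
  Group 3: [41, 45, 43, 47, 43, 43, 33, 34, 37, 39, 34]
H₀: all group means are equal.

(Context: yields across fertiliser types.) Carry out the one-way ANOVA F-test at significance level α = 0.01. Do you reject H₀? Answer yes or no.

reject H₀: yes

Group means [22.27, 46.88, 39.91], grand mean 35.300
SSB = Σnᵢ(x̄ᵢ−x̄)² = 3172.334; SSW = ΣΣ(x−x̄ᵢ)² = 527.966
MSB = 3172.334/2 = 1586.1670; MSW = 527.966/27 = 19.5543
F = MSB/MSW = 81.1161
df = (2, 27)
p-value (upper-tail) = 0.00000
At α=0.01: p < α → reject H₀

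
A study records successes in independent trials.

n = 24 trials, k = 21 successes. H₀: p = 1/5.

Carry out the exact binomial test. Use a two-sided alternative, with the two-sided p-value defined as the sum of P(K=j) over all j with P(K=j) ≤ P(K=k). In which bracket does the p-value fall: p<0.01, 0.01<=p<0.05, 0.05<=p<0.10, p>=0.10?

Exact binomial: n=24, k=21, p₀=1/5=0.2000
P(X=j) = C(n,j)·p₀^j·(1−p₀)^(n−j); p = Σ P(X=j) over j with P(X=j) ≤ P(X=21)
p-value (two-sided) = 0.00000
→ bracket: p<0.01

p-value bracket: p<0.01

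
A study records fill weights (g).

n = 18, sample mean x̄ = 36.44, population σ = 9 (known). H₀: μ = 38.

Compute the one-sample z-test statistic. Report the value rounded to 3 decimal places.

SE = σ/√n = 9/√18 = 2.1213
z = (x̄−μ₀)/SE = (36.44−38)/2.1213 = -0.7354

test statistic = -0.735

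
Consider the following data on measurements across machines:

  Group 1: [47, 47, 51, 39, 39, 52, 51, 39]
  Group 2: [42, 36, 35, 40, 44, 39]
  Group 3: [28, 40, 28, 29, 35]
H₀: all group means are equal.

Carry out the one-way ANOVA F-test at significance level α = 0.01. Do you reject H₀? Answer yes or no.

Group means [45.62, 39.33, 32.00], grand mean 40.053
SSB = Σnᵢ(x̄ᵢ−x̄)² = 575.739; SSW = ΣΣ(x−x̄ᵢ)² = 407.208
MSB = 575.739/2 = 287.8695; MSW = 407.208/16 = 25.4505
F = MSB/MSW = 11.3109
df = (2, 16)
p-value (upper-tail) = 0.00087
At α=0.01: p < α → reject H₀

reject H₀: yes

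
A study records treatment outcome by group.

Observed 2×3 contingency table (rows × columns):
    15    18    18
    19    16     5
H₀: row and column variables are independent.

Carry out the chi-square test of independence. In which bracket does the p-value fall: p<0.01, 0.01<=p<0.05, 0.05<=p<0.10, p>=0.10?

p-value bracket: 0.01<=p<0.05

Row totals [51, 40], col totals [34, 34, 23], n=91
χ² = (15−19.05)²/19.05 + (18−19.05)²/19.05 + (18−12.89)²/12.89 + (19−14.95)²/14.95 + (16−14.95)²/14.95 + (5−10.11)²/10.11 = 6.7044
df = 2
p-value (upper-tail) = 0.03501
→ bracket: 0.01<=p<0.05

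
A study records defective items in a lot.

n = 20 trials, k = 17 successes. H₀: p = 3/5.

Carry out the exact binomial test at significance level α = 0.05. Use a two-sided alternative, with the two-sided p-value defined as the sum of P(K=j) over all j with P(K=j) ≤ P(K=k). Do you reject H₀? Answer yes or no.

reject H₀: yes

Exact binomial: n=20, k=17, p₀=3/5=0.6000
P(X=j) = C(n,j)·p₀^j·(1−p₀)^(n−j); p = Σ P(X=j) over j with P(X=j) ≤ P(X=17)
p-value (two-sided) = 0.02243
At α=0.05: p < α → reject H₀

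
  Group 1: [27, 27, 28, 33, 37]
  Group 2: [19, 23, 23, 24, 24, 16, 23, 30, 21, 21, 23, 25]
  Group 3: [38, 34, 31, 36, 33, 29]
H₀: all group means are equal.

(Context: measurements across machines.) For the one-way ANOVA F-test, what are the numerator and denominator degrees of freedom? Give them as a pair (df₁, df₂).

k = 3 groups, N = 23 total
df = (k−1, N−k) = (3−1, 23−3) = (2, 20)

degrees of freedom = [2, 20]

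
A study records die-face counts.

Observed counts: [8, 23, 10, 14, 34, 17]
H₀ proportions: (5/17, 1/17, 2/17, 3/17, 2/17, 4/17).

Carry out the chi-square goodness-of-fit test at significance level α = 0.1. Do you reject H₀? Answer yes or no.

reject H₀: yes

n = 106; E_i = n·p_i = [31.18, 6.24, 12.47, 18.71, 12.47, 24.94]
χ² = (8−31.18)²/31.18 + (23−6.24)²/6.24 + (10−12.47)²/12.47 + (14−18.71)²/18.71 + (34−12.47)²/12.47 + (17−24.94)²/24.94 = 103.6747
df = 5
p-value (upper-tail) = 0.00000
At α=0.1: p < α → reject H₀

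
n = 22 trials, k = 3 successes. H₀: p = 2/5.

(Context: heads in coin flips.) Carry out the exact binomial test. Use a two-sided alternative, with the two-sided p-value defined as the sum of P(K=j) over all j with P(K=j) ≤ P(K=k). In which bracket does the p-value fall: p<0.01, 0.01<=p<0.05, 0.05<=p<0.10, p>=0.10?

Exact binomial: n=22, k=3, p₀=2/5=0.4000
P(X=j) = C(n,j)·p₀^j·(1−p₀)^(n−j); p = Σ P(X=j) over j with P(X=j) ≤ P(X=3)
p-value (two-sided) = 0.01461
→ bracket: 0.01<=p<0.05

p-value bracket: 0.01<=p<0.05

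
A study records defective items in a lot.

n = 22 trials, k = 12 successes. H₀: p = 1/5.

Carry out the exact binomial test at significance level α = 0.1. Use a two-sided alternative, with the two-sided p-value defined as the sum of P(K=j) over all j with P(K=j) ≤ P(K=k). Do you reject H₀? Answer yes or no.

Exact binomial: n=22, k=12, p₀=1/5=0.2000
P(X=j) = C(n,j)·p₀^j·(1−p₀)^(n−j); p = Σ P(X=j) over j with P(X=j) ≤ P(X=12)
p-value (two-sided) = 0.00035
At α=0.1: p < α → reject H₀

reject H₀: yes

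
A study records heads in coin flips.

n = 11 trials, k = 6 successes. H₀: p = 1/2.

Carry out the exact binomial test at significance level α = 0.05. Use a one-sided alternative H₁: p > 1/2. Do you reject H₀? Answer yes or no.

Exact binomial: n=11, k=6, p₀=1/2=0.5000
P(X≥6) from Σ C(n,i)·p₀^i·(1−p₀)^(n−i)
p-value (one-sided, H₁ greater) = 0.50000
At α=0.05: p ≥ α → fail to reject H₀

reject H₀: no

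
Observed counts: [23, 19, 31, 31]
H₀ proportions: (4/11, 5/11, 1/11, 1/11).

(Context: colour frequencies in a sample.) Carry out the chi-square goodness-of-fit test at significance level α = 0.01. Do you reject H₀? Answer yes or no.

n = 104; E_i = n·p_i = [37.82, 47.27, 9.45, 9.45]
χ² = (23−37.82)²/37.82 + (19−47.27)²/47.27 + (31−9.45)²/9.45 + (31−9.45)²/9.45 = 120.9130
df = 3
p-value (upper-tail) = 0.00000
At α=0.01: p < α → reject H₀

reject H₀: yes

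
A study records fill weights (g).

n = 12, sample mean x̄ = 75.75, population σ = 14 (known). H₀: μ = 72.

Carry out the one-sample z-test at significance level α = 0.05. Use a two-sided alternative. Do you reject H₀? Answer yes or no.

SE = σ/√n = 14/√12 = 4.0415
z = (x̄−μ₀)/SE = (75.75−72)/4.0415 = 0.9279
p-value (two-sided) = 0.35347
At α=0.05: p ≥ α → fail to reject H₀

reject H₀: no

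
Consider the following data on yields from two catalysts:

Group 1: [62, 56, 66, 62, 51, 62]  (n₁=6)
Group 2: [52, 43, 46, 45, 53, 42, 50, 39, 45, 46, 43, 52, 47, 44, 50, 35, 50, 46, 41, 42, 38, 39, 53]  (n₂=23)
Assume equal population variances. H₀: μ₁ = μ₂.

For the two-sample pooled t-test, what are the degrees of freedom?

df = n₁ + n₂ − 2 = 6 + 23 − 2 = 27

degrees of freedom = 27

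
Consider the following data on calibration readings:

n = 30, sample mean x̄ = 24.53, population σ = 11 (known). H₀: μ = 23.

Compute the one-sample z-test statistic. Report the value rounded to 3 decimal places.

SE = σ/√n = 11/√30 = 2.0083
z = (x̄−μ₀)/SE = (24.53−23)/2.0083 = 0.7618

test statistic = 0.762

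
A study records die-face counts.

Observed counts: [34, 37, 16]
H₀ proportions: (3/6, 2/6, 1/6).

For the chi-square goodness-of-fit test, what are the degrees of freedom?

degrees of freedom = 2

df = k − 1 = 3 − 1 = 2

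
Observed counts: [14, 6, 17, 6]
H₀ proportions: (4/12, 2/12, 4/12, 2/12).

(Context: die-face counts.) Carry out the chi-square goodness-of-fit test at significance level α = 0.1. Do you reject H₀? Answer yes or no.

reject H₀: no

n = 43; E_i = n·p_i = [14.33, 7.17, 14.33, 7.17]
χ² = (14−14.33)²/14.33 + (6−7.17)²/7.17 + (17−14.33)²/14.33 + (6−7.17)²/7.17 = 0.8837
df = 3
p-value (upper-tail) = 0.82935
At α=0.1: p ≥ α → fail to reject H₀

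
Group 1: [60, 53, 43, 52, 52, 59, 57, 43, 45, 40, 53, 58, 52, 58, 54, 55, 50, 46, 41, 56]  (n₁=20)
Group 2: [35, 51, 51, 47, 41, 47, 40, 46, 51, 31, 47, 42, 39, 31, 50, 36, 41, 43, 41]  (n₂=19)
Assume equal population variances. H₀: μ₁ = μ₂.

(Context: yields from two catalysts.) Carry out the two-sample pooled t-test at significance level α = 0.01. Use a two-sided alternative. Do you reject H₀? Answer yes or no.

x̄₁=51.350, s₁=6.277, n₁=20
x̄₂=42.632, s₂=6.388, n₂=19
s_p² = [19·6.277² + 18·6.388²]/37 = 40.0803
SE = √(s_p²·(1/20+1/19)) = 2.0282
t = (51.350−42.632)/2.0282 = 4.2986
df = 37
p-value (two-sided) = 0.00012
At α=0.01: p < α → reject H₀

reject H₀: yes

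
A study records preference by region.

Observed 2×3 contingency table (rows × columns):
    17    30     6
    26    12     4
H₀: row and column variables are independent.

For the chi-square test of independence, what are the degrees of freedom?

degrees of freedom = 2

df = (r−1)(c−1) = (2−1)·(3−1) = 2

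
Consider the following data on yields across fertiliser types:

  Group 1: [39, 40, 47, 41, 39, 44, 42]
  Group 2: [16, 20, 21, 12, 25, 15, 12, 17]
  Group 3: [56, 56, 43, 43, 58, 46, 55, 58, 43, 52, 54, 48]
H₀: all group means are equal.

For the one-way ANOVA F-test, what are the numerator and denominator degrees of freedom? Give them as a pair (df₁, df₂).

k = 3 groups, N = 27 total
df = (k−1, N−k) = (3−1, 27−3) = (2, 24)

degrees of freedom = [2, 24]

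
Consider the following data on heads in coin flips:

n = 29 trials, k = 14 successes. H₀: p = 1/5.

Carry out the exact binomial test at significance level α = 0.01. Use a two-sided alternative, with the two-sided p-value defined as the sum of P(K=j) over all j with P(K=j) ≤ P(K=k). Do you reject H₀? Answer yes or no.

reject H₀: yes

Exact binomial: n=29, k=14, p₀=1/5=0.2000
P(X=j) = C(n,j)·p₀^j·(1−p₀)^(n−j); p = Σ P(X=j) over j with P(X=j) ≤ P(X=14)
p-value (two-sided) = 0.00059
At α=0.01: p < α → reject H₀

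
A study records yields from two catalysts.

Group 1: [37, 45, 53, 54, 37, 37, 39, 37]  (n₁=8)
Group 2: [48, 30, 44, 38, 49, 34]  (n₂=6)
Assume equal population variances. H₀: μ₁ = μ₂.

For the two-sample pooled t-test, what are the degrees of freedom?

df = n₁ + n₂ − 2 = 8 + 6 − 2 = 12

degrees of freedom = 12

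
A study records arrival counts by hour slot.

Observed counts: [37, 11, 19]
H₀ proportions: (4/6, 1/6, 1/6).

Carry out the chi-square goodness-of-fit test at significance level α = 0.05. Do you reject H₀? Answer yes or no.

reject H₀: yes

n = 67; E_i = n·p_i = [44.67, 11.17, 11.17]
χ² = (37−44.67)²/44.67 + (11−11.17)²/11.17 + (19−11.17)²/11.17 = 6.8134
df = 2
p-value (upper-tail) = 0.03315
At α=0.05: p < α → reject H₀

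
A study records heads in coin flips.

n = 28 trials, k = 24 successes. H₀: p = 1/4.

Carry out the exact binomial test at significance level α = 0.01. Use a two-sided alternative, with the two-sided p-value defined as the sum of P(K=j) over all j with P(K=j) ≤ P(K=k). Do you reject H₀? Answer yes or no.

reject H₀: yes

Exact binomial: n=28, k=24, p₀=1/4=0.2500
P(X=j) = C(n,j)·p₀^j·(1−p₀)^(n−j); p = Σ P(X=j) over j with P(X=j) ≤ P(X=24)
p-value (two-sided) = 0.00000
At α=0.01: p < α → reject H₀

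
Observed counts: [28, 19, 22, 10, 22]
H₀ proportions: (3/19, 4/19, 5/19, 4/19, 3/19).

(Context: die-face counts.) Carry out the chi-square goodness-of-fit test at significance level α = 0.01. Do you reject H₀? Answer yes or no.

n = 101; E_i = n·p_i = [15.95, 21.26, 26.58, 21.26, 15.95]
χ² = (28−15.95)²/15.95 + (19−21.26)²/21.26 + (22−26.58)²/26.58 + (10−21.26)²/21.26 + (22−15.95)²/15.95 = 18.4021
df = 4
p-value (upper-tail) = 0.00103
At α=0.01: p < α → reject H₀

reject H₀: yes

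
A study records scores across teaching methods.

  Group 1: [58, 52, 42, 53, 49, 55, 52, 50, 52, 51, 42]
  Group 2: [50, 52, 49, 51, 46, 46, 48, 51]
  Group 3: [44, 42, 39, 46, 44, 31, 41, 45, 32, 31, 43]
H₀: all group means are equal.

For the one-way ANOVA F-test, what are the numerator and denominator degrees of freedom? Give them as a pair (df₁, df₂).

degrees of freedom = [2, 27]

k = 3 groups, N = 30 total
df = (k−1, N−k) = (3−1, 30−3) = (2, 27)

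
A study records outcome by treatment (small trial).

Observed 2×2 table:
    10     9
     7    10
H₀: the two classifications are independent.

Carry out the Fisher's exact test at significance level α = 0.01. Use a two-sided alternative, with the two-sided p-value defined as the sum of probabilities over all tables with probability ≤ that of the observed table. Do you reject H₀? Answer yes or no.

Margins: r₁=19, r₂=17, c₁=17, c₂=19, n=36
p_obs = C(19,10)·C(17,7)/C(36,17); sum pmf over tables with pmf ≤ p_obs
p-value (two-sided) = 0.52508
At α=0.01: p ≥ α → fail to reject H₀

reject H₀: no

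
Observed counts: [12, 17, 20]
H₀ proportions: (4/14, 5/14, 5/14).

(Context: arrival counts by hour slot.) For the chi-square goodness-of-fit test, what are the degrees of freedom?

df = k − 1 = 3 − 1 = 2

degrees of freedom = 2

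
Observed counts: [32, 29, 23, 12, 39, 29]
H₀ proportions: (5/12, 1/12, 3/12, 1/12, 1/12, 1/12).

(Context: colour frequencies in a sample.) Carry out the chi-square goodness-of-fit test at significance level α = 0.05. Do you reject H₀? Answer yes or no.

reject H₀: yes

n = 164; E_i = n·p_i = [68.33, 13.67, 41.00, 13.67, 13.67, 13.67]
χ² = (32−68.33)²/68.33 + (29−13.67)²/13.67 + (23−41.00)²/41.00 + (12−13.67)²/13.67 + (39−13.67)²/13.67 + (29−13.67)²/13.67 = 108.7902
df = 5
p-value (upper-tail) = 0.00000
At α=0.05: p < α → reject H₀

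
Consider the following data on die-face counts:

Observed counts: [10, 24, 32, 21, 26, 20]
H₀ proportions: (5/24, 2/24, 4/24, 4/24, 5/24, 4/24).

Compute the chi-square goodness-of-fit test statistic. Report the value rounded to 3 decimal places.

test statistic = 31.111

n = 133; E_i = n·p_i = [27.71, 11.08, 22.17, 22.17, 27.71, 22.17]
χ² = (10−27.71)²/27.71 + (24−11.08)²/11.08 + (32−22.17)²/22.17 + (21−22.17)²/22.17 + (26−27.71)²/27.71 + (20−22.17)²/22.17 = 31.1113
df = 5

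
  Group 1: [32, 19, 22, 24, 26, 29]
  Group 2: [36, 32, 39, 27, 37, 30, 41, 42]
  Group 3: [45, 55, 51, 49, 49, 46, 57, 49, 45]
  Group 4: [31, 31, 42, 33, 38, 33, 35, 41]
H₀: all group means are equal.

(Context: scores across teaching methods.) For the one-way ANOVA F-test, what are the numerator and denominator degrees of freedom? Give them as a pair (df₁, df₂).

k = 4 groups, N = 31 total
df = (k−1, N−k) = (4−1, 31−4) = (3, 27)

degrees of freedom = [3, 27]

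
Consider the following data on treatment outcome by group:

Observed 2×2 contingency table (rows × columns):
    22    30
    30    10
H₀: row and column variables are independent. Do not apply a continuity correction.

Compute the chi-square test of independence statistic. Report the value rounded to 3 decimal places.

Row totals [52, 40], col totals [52, 40], n=92
χ² = (22−29.39)²/29.39 + (30−22.61)²/22.61 + (30−22.61)²/22.61 + (10−17.39)²/17.39 = 9.8328
df = 1

test statistic = 9.833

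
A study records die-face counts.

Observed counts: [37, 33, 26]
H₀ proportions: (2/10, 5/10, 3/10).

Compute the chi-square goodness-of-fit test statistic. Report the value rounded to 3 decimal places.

test statistic = 21.462

n = 96; E_i = n·p_i = [19.20, 48.00, 28.80]
χ² = (37−19.20)²/19.20 + (33−48.00)²/48.00 + (26−28.80)²/28.80 = 21.4618
df = 2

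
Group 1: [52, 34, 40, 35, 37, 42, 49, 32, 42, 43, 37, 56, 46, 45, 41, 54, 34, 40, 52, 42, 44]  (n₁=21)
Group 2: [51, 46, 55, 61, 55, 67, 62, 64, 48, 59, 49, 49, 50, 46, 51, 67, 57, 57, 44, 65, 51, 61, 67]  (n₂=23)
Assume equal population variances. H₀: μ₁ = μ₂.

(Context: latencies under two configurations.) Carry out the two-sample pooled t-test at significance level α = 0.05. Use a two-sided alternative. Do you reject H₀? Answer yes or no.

reject H₀: yes

x̄₁=42.714, s₁=6.871, n₁=21
x̄₂=55.739, s₂=7.454, n₂=23
s_p² = [20·6.871² + 22·7.454²]/42 = 51.5886
SE = √(s_p²·(1/21+1/23)) = 2.1679
t = (42.714−55.739)/2.1679 = -6.0082
df = 42
p-value (two-sided) = 0.00000
At α=0.05: p < α → reject H₀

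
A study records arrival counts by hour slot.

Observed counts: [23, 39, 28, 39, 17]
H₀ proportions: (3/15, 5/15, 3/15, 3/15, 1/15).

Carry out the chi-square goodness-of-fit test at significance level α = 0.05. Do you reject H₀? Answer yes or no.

reject H₀: yes

n = 146; E_i = n·p_i = [29.20, 48.67, 29.20, 29.20, 9.73]
χ² = (23−29.20)²/29.20 + (39−48.67)²/48.67 + (28−29.20)²/29.20 + (39−29.20)²/29.20 + (17−9.73)²/9.73 = 12.0000
df = 4
p-value (upper-tail) = 0.01735
At α=0.05: p < α → reject H₀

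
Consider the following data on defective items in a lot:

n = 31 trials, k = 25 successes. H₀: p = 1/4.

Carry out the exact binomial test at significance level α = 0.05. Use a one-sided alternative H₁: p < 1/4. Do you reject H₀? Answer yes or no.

reject H₀: no

Exact binomial: n=31, k=25, p₀=1/4=0.2500
P(X≤25) from Σ C(n,i)·p₀^i·(1−p₀)^(n−i)
p-value (one-sided, H₁ less) = 1.00000
At α=0.05: p ≥ α → fail to reject H₀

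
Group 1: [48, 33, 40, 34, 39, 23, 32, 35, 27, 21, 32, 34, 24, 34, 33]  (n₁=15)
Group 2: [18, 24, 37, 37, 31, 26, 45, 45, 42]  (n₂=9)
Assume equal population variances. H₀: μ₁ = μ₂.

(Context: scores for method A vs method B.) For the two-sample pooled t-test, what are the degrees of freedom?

degrees of freedom = 22

df = n₁ + n₂ − 2 = 15 + 9 − 2 = 22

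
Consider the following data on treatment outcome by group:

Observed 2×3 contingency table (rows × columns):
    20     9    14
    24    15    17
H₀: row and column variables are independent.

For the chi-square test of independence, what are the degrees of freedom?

df = (r−1)(c−1) = (2−1)·(3−1) = 2

degrees of freedom = 2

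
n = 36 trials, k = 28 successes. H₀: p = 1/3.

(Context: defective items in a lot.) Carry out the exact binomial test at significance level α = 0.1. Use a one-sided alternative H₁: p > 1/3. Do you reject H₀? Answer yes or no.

Exact binomial: n=36, k=28, p₀=1/3=0.3333
P(X≥28) from Σ C(n,i)·p₀^i·(1−p₀)^(n−i)
p-value (one-sided, H₁ greater) = 0.00000
At α=0.1: p < α → reject H₀

reject H₀: yes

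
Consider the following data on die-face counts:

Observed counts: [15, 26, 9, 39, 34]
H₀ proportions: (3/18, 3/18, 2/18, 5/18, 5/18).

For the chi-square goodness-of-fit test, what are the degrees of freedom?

df = k − 1 = 5 − 1 = 4

degrees of freedom = 4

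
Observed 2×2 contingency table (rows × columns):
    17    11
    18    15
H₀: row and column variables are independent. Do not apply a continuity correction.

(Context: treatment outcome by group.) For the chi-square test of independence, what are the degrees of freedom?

degrees of freedom = 1

df = (r−1)(c−1) = (2−1)·(2−1) = 1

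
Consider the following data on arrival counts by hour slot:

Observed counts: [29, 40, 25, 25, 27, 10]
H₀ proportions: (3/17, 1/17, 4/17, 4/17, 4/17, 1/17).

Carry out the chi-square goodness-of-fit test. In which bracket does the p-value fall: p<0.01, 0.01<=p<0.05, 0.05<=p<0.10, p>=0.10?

p-value bracket: p<0.01

n = 156; E_i = n·p_i = [27.53, 9.18, 36.71, 36.71, 36.71, 9.18]
χ² = (29−27.53)²/27.53 + (40−9.18)²/9.18 + (25−36.71)²/36.71 + (25−36.71)²/36.71 + (27−36.71)²/36.71 + (10−9.18)²/9.18 = 113.7206
df = 5
p-value (upper-tail) = 0.00000
→ bracket: p<0.01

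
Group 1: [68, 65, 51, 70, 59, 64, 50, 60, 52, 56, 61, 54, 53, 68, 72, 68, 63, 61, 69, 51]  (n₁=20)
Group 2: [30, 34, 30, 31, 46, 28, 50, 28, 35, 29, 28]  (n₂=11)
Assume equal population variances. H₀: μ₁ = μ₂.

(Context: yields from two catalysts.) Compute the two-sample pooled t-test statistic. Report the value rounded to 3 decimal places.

test statistic = 9.886

x̄₁=60.750, s₁=7.203, n₁=20
x̄₂=33.545, s₂=7.568, n₂=11
s_p² = [19·7.203² + 10·7.568²]/29 = 53.7406
SE = √(s_p²·(1/20+1/11)) = 2.7518
t = (60.750−33.545)/2.7518 = 9.8860
df = 29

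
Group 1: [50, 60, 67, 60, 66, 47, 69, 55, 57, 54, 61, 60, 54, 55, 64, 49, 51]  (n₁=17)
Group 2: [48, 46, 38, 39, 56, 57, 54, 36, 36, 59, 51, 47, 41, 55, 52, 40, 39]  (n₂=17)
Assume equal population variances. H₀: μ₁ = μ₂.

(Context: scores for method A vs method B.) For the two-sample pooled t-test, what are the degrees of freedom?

degrees of freedom = 32

df = n₁ + n₂ − 2 = 17 + 17 − 2 = 32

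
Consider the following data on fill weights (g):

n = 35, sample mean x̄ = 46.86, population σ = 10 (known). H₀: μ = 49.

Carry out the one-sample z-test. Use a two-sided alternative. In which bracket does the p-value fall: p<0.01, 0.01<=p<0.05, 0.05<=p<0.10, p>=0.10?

p-value bracket: p>=0.10

SE = σ/√n = 10/√35 = 1.6903
z = (x̄−μ₀)/SE = (46.86−49)/1.6903 = -1.2660
p-value (two-sided) = 0.20550
→ bracket: p>=0.10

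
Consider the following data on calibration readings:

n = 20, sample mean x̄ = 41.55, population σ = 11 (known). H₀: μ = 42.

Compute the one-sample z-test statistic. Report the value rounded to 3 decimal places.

test statistic = -0.183

SE = σ/√n = 11/√20 = 2.4597
z = (x̄−μ₀)/SE = (41.55−42)/2.4597 = -0.1830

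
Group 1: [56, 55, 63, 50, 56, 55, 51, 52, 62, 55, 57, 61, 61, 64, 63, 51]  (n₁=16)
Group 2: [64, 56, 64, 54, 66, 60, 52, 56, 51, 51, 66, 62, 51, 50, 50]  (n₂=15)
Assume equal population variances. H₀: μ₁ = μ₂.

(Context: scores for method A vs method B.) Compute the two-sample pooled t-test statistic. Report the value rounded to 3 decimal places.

x̄₁=57.000, s₁=4.747, n₁=16
x̄₂=56.867, s₂=6.186, n₂=15
s_p² = [15·4.747² + 14·6.186²]/29 = 30.1287
SE = √(s_p²·(1/16+1/15)) = 1.9727
t = (57.000−56.867)/1.9727 = 0.0676
df = 29

test statistic = 0.068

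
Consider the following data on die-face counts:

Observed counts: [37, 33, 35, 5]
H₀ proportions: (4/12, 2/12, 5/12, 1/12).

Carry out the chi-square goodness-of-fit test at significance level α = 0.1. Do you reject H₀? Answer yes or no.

reject H₀: yes

n = 110; E_i = n·p_i = [36.67, 18.33, 45.83, 9.17]
χ² = (37−36.67)²/36.67 + (33−18.33)²/18.33 + (35−45.83)²/45.83 + (5−9.17)²/9.17 = 16.1909
df = 3
p-value (upper-tail) = 0.00104
At α=0.1: p < α → reject H₀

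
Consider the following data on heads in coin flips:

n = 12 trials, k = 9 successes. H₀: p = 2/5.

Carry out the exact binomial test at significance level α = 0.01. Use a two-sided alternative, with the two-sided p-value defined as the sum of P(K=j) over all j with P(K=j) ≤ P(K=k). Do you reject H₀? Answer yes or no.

Exact binomial: n=12, k=9, p₀=2/5=0.4000
P(X=j) = C(n,j)·p₀^j·(1−p₀)^(n−j); p = Σ P(X=j) over j with P(X=j) ≤ P(X=9)
p-value (two-sided) = 0.01744
At α=0.01: p ≥ α → fail to reject H₀

reject H₀: no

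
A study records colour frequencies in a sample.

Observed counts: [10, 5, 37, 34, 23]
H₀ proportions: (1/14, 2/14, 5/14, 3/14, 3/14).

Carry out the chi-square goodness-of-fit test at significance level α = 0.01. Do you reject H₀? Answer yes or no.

reject H₀: no

n = 109; E_i = n·p_i = [7.79, 15.57, 38.93, 23.36, 23.36]
χ² = (10−7.79)²/7.79 + (5−15.57)²/15.57 + (37−38.93)²/38.93 + (34−23.36)²/23.36 + (23−23.36)²/23.36 = 12.7572
df = 4
p-value (upper-tail) = 0.01253
At α=0.01: p ≥ α → fail to reject H₀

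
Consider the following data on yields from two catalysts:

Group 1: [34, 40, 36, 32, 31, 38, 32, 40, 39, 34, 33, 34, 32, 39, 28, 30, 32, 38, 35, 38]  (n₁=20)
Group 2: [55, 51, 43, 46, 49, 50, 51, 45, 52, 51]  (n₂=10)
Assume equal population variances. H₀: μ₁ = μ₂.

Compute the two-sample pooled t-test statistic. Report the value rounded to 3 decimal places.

x̄₁=34.750, s₁=3.567, n₁=20
x̄₂=49.300, s₂=3.622, n₂=10
s_p² = [19·3.567² + 9·3.622²]/28 = 12.8518
SE = √(s_p²·(1/20+1/10)) = 1.3884
t = (34.750−49.300)/1.3884 = -10.4794
df = 28

test statistic = -10.479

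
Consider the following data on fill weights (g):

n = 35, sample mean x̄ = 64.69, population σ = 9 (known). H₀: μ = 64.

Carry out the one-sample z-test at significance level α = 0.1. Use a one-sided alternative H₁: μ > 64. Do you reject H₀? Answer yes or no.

reject H₀: no

SE = σ/√n = 9/√35 = 1.5213
z = (x̄−μ₀)/SE = (64.69−64)/1.5213 = 0.4536
p-value (one-sided, H₁ greater) = 0.32507
At α=0.1: p ≥ α → fail to reject H₀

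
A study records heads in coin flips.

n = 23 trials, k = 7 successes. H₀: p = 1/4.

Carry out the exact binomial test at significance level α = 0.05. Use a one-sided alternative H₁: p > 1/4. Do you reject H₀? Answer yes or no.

Exact binomial: n=23, k=7, p₀=1/4=0.2500
P(X≥7) from Σ C(n,i)·p₀^i·(1−p₀)^(n−i)
p-value (one-sided, H₁ greater) = 0.34627
At α=0.05: p ≥ α → fail to reject H₀

reject H₀: no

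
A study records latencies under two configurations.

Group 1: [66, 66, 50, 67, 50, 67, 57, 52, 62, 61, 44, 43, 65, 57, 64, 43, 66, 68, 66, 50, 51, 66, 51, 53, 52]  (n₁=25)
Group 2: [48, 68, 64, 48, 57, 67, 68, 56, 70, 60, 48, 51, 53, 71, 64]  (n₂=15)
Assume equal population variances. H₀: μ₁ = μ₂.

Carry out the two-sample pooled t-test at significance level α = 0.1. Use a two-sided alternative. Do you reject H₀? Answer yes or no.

reject H₀: no

x̄₁=57.480, s₁=8.466, n₁=25
x̄₂=59.533, s₂=8.509, n₂=15
s_p² = [24·8.466² + 14·8.509²]/38 = 71.9467
SE = √(s_p²·(1/25+1/15)) = 2.7703
t = (57.480−59.533)/2.7703 = -0.7412
df = 38
p-value (two-sided) = 0.46312
At α=0.1: p ≥ α → fail to reject H₀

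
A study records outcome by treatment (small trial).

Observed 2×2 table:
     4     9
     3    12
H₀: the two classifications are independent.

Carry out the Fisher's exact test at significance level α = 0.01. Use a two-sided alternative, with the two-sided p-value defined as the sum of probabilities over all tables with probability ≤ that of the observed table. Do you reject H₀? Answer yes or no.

reject H₀: no

Margins: r₁=13, r₂=15, c₁=7, c₂=21, n=28
p_obs = C(13,4)·C(15,3)/C(28,7); sum pmf over tables with pmf ≤ p_obs
p-value (two-sided) = 0.67029
At α=0.01: p ≥ α → fail to reject H₀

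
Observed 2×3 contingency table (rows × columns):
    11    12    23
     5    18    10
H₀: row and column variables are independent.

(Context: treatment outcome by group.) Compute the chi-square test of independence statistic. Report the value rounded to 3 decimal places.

test statistic = 6.611

Row totals [46, 33], col totals [16, 30, 33], n=79
χ² = (11−9.32)²/9.32 + (12−17.47)²/17.47 + (23−19.22)²/19.22 + (5−6.68)²/6.68 + (18−12.53)²/12.53 + (10−13.78)²/13.78 = 6.6110
df = 2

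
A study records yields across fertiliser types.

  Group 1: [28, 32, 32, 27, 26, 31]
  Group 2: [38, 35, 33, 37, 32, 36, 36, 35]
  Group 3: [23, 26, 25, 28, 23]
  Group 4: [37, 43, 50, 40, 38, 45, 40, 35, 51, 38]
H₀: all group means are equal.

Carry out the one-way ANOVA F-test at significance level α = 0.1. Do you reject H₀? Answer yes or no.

reject H₀: yes

Group means [29.33, 35.25, 25.00, 41.70], grand mean 34.483
SSB = Σnᵢ(x̄ᵢ−x̄)² = 1134.308; SSW = ΣΣ(x−x̄ᵢ)² = 348.933
MSB = 1134.308/3 = 378.1027; MSW = 348.933/25 = 13.9573
F = MSB/MSW = 27.0899
df = (3, 25)
p-value (upper-tail) = 0.00000
At α=0.1: p < α → reject H₀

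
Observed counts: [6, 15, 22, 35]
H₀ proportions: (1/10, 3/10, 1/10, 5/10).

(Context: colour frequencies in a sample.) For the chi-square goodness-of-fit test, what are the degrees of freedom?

df = k − 1 = 4 − 1 = 3

degrees of freedom = 3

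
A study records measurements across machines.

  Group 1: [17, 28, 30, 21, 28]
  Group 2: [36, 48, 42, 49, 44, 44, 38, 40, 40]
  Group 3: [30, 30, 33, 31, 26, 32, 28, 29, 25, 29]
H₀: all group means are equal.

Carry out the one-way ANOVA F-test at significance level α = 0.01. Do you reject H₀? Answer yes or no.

Group means [24.80, 42.33, 29.30], grand mean 33.250
SSB = Σnᵢ(x̄ᵢ−x̄)² = 1255.600; SSW = ΣΣ(x−x̄ᵢ)² = 330.900
MSB = 1255.600/2 = 627.8000; MSW = 330.900/21 = 15.7571
F = MSB/MSW = 39.8422
df = (2, 21)
p-value (upper-tail) = 0.00000
At α=0.01: p < α → reject H₀

reject H₀: yes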